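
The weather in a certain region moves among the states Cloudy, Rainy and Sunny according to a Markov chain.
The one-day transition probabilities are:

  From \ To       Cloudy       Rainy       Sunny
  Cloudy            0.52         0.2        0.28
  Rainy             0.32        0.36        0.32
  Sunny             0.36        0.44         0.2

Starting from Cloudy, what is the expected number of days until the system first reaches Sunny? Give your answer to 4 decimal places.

3.4539

Let t(s) be the expected number of days to first reach Sunny from state s, with t(Sunny) = 0. Conditioning on the first day:
t(Cloudy) = 1 + 0.52·t(Cloudy) + 0.2·t(Rainy)
t(Rainy) = 1 + 0.32·t(Cloudy) + 0.36·t(Rainy)
Solving: t(Cloudy) = 3.4539, t(Rainy) = 3.2895.
Expected days from Cloudy to Sunny: 3.4539.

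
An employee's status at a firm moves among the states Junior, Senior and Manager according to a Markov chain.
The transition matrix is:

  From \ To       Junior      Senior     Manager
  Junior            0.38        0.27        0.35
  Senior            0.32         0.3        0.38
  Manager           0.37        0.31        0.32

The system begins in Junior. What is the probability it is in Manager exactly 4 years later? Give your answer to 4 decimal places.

0.3483

Propagate the distribution vector 4 years from Junior.
After 0 years: (1.0000, 0.0000, 0.0000)
After 1 year: (0.3800, 0.2700, 0.3500)
After 2 years: (0.3603, 0.2921, 0.3476)
After 3 years: (0.3590, 0.2927, 0.3483)
After 4 years: (0.3590, 0.2927, 0.3483)
P(in Manager after 4 years) = 0.3483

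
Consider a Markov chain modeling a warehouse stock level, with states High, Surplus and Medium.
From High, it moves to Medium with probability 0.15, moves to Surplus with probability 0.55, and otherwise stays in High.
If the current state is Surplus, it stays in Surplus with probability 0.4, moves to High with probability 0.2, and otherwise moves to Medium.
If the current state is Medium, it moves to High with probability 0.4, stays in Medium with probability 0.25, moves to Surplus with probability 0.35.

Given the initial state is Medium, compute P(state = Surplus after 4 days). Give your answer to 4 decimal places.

0.4278

Propagate the distribution vector 4 days from Medium.
After 0 days: (0.0000, 0.0000, 1.0000)
After 1 day: (0.4000, 0.3500, 0.2500)
After 2 days: (0.2900, 0.4475, 0.2625)
After 3 days: (0.2815, 0.4304, 0.2881)
After 4 days: (0.2858, 0.4278, 0.2864)
P(in Surplus after 4 days) = 0.4278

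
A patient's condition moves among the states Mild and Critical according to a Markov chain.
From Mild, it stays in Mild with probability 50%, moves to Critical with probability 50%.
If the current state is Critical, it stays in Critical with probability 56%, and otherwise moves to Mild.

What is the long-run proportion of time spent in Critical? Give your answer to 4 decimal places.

0.5319

Let the stationary distribution be π with π = πP and π_1 + π_2 = 1.
π_1 = 0.5·π_1 + 0.44·π_2
Solving with the normalization constraint gives π = (0.4681, 0.5319).
So the stationary probability of Critical is 0.5319.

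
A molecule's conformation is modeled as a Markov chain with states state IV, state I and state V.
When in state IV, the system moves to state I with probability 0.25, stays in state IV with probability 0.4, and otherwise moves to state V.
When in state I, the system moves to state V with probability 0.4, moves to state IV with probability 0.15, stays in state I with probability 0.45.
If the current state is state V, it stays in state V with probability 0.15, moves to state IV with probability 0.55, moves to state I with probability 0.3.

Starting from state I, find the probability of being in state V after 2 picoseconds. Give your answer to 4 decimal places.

0.2925

Sum over the intermediate state after 1 picosecond:
P = P(state I→state IV)·P(state IV→state V) + P(state I→state I)·P(state I→state V) + P(state I→state V)·P(state V→state V)
  = 0.15×0.35 + 0.45×0.4 + 0.4×0.15
  = 0.0525 + 0.1800 + 0.0600 = 0.2925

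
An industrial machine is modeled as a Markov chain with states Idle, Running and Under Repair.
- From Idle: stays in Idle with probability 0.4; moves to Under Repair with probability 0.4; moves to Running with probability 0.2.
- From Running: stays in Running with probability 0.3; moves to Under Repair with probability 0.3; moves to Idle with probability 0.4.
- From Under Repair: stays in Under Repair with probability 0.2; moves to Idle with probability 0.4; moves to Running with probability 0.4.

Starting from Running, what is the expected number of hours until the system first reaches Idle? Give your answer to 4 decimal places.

2.5000

Let t(s) be the expected number of hours to first reach Idle from state s, with t(Idle) = 0. Conditioning on the first hour:
t(Running) = 1 + 0.3·t(Running) + 0.3·t(Under Repair)
t(Under Repair) = 1 + 0.4·t(Running) + 0.2·t(Under Repair)
Solving: t(Running) = 2.5000, t(Under Repair) = 2.5000.
Expected hours from Running to Idle: 2.5000.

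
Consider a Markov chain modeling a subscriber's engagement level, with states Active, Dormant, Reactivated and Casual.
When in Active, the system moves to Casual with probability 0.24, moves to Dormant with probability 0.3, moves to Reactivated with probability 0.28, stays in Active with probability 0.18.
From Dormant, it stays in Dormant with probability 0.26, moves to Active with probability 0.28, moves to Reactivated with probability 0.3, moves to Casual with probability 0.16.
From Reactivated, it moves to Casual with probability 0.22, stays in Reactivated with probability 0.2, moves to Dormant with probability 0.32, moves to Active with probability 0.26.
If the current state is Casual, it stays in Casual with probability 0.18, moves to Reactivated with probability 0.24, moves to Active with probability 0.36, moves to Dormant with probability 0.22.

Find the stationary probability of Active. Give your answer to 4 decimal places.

0.2645

Let the stationary distribution be π with π = πP and π_1 + π_2 + π_3 + π_4 = 1.
π_1 = 0.18·π_1 + 0.28·π_2 + 0.26·π_3 + 0.36·π_4
π_2 = 0.3·π_1 + 0.26·π_2 + 0.32·π_3 + 0.22·π_4
π_3 = 0.28·π_1 + 0.3·π_2 + 0.2·π_3 + 0.24·π_4
Solving with the normalization constraint gives π = (0.2645, 0.2780, 0.2570, 0.2006).
So the stationary probability of Active is 0.2645.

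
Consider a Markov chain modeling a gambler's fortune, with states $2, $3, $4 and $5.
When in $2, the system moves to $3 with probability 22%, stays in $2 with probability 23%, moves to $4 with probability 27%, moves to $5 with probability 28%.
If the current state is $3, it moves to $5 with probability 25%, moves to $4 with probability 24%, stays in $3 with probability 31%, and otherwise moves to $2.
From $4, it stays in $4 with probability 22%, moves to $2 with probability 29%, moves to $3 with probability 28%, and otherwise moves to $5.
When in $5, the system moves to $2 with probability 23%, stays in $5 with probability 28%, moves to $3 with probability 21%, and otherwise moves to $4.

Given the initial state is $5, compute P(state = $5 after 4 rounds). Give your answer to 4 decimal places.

Propagate the distribution vector 4 rounds from $5.
After 0 rounds: (0.0000, 0.0000, 0.0000, 1.0000)
After 1 round: (0.2300, 0.2100, 0.2800, 0.2800)
After 2 rounds: (0.2405, 0.2529, 0.2525, 0.2541)
After 3 rounds: (0.2376, 0.2554, 0.2523, 0.2547)
After 4 rounds: (0.2375, 0.2556, 0.2523, 0.2547)
P(in $5 after 4 rounds) = 0.2547

0.2547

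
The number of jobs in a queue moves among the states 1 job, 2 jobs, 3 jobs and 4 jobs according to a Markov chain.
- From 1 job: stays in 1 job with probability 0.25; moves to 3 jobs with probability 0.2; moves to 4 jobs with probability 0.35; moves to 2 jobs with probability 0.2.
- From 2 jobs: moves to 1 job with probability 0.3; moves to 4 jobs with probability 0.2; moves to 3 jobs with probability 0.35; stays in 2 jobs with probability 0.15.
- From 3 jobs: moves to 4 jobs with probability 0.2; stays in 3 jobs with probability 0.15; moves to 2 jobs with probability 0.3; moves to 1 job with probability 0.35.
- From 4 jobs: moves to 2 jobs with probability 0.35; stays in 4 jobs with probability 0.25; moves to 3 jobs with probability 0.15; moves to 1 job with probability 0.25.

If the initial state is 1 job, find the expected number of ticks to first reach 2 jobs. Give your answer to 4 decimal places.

Let t(s) be the expected number of ticks to first reach 2 jobs from state s, with t(2 jobs) = 0. Conditioning on the first tick:
t(1 job) = 1 + 0.25·t(1 job) + 0.2·t(3 jobs) + 0.35·t(4 jobs)
t(3 jobs) = 1 + 0.35·t(1 job) + 0.15·t(3 jobs) + 0.2·t(4 jobs)
t(4 jobs) = 1 + 0.25·t(1 job) + 0.15·t(3 jobs) + 0.25·t(4 jobs)
Solving: t(1 job) = 3.8202, t(3 jobs) = 3.5289, t(4 jobs) = 3.3125.
Expected ticks from 1 job to 2 jobs: 3.8202.

3.8202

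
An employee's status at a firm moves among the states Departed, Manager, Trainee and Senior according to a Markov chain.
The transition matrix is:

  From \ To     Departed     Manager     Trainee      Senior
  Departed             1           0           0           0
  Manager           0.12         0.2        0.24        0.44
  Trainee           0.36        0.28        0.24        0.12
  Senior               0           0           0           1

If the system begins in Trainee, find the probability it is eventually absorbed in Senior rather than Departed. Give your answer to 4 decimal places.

0.4053

Let h(s) be the probability of absorption at Senior starting from transient state s. Then h(Senior) = 1 and h(Departed) = 0. By first-step analysis:
h(Manager) = 0.12·0 + 0.2·h(Manager) + 0.24·h(Trainee) + 0.44·1
h(Trainee) = 0.36·0 + 0.28·h(Manager) + 0.24·h(Trainee) + 0.12·1
Solving: h(Manager) = 0.6716, h(Trainee) = 0.4053.
Starting from Trainee, the probability is 0.4053.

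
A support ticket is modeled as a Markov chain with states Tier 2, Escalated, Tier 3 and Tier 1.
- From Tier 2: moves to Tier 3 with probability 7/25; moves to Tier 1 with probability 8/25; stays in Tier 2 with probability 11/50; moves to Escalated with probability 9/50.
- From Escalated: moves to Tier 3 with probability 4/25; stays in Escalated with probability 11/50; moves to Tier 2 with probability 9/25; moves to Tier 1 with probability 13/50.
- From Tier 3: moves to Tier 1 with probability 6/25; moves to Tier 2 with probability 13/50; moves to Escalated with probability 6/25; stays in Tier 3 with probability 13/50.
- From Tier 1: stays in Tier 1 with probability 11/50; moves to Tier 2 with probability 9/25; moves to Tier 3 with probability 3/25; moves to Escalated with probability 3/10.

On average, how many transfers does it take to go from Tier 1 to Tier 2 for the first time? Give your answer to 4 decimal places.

Let t(s) be the expected number of transfers to first reach Tier 2 from state s, with t(Tier 2) = 0. Conditioning on the first transfer:
t(Escalated) = 1 + 0.22·t(Escalated) + 0.16·t(Tier 3) + 0.26·t(Tier 1)
t(Tier 3) = 1 + 0.24·t(Escalated) + 0.26·t(Tier 3) + 0.24·t(Tier 1)
t(Tier 1) = 1 + 0.3·t(Escalated) + 0.12·t(Tier 3) + 0.22·t(Tier 1)
Solving: t(Escalated) = 2.9127, t(Tier 3) = 3.2367, t(Tier 1) = 2.9003.
Expected transfers from Tier 1 to Tier 2: 2.9003.

2.9003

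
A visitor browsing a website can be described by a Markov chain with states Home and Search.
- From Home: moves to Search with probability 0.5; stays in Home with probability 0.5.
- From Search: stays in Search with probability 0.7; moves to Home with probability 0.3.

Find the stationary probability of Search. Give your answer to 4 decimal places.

Let the stationary distribution be π with π = πP and π_1 + π_2 = 1.
π_1 = 0.5·π_1 + 0.3·π_2
Solving with the normalization constraint gives π = (0.3750, 0.6250).
So the stationary probability of Search is 0.6250.

0.6250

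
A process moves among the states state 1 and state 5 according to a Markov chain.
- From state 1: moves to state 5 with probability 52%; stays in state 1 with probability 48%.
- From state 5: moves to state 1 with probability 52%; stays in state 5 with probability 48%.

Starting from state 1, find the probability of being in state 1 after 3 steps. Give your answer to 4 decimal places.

Propagate the distribution vector 3 steps from state 1.
After 0 steps: (1.0000, 0.0000)
After 1 step: (0.4800, 0.5200)
After 2 steps: (0.5008, 0.4992)
After 3 steps: (0.5000, 0.5000)
P(in state 1 after 3 steps) = 0.5000

0.5000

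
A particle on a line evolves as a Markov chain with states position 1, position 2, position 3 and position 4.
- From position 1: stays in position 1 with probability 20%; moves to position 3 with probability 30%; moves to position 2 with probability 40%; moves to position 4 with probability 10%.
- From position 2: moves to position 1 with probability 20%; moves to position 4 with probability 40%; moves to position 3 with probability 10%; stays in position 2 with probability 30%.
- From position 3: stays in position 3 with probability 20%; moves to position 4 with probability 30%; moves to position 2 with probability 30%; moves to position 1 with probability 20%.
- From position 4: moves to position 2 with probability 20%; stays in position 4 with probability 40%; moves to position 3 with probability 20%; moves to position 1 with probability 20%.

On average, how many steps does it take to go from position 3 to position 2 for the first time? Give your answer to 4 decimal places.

Let t(s) be the expected number of steps to first reach position 2 from state s, with t(position 2) = 0. Conditioning on the first step:
t(position 1) = 1 + 0.2·t(position 1) + 0.3·t(position 3) + 0.1·t(position 4)
t(position 3) = 1 + 0.2·t(position 1) + 0.2·t(position 3) + 0.3·t(position 4)
t(position 4) = 1 + 0.2·t(position 1) + 0.2·t(position 3) + 0.4·t(position 4)
Solving: t(position 1) = 3.0153, t(position 3) = 3.4351, t(position 4) = 3.8168.
Expected steps from position 3 to position 2: 3.4351.

3.4351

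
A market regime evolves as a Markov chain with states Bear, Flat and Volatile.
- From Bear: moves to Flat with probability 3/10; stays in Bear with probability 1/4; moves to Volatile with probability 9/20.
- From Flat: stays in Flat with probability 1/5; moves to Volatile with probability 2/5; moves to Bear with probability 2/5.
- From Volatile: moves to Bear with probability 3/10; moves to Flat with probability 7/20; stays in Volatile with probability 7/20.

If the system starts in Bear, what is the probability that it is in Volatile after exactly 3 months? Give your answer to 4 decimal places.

Propagate the distribution vector 3 months from Bear.
After 0 months: (1.0000, 0.0000, 0.0000)
After 1 month: (0.2500, 0.3000, 0.4500)
After 2 months: (0.3175, 0.2925, 0.3900)
After 3 months: (0.3134, 0.2903, 0.3964)
P(in Volatile after 3 months) = 0.3964

0.3964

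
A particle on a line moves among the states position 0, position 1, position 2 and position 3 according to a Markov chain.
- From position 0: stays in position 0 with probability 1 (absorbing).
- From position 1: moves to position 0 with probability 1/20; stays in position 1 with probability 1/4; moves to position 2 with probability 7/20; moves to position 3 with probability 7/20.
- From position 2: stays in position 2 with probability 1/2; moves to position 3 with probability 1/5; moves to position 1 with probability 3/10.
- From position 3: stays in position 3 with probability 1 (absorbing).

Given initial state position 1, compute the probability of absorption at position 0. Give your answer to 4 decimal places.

0.0926

Let h(s) be the probability of absorption at position 0 starting from transient state s. Then h(position 0) = 1 and h(position 3) = 0. By first-step analysis:
h(position 1) = 0.05·1 + 0.25·h(position 1) + 0.35·h(position 2) + 0.35·0
h(position 2) = 0.3·h(position 1) + 0.5·h(position 2) + 0.2·0
Solving: h(position 1) = 0.0926, h(position 2) = 0.0556.
Starting from position 1, the probability is 0.0926.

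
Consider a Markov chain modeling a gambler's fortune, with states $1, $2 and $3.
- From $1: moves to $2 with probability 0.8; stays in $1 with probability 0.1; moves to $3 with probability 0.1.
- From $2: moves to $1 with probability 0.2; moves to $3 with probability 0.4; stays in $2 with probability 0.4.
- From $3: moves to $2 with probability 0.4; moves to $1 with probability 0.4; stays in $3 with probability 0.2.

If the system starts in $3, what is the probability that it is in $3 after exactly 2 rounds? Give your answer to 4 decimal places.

0.2400

Sum over the intermediate state after 1 round:
P = P($3→$1)·P($1→$3) + P($3→$2)·P($2→$3) + P($3→$3)·P($3→$3)
  = 0.4×0.1 + 0.4×0.4 + 0.2×0.2
  = 0.0400 + 0.1600 + 0.0400 = 0.2400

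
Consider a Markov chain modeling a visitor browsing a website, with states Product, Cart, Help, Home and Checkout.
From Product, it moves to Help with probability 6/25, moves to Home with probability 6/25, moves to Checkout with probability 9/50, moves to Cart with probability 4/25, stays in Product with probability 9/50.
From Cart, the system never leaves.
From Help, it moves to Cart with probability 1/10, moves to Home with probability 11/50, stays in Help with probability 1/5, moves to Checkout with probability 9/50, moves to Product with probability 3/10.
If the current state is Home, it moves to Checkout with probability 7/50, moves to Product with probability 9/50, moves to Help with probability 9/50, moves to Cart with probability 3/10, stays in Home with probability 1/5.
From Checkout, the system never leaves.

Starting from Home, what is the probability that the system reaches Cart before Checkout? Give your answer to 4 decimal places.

0.5982

Let h(s) be the probability of absorption at Cart starting from transient state s. Then h(Cart) = 1 and h(Checkout) = 0. By first-step analysis:
h(Product) = 0.18·h(Product) + 0.16·1 + 0.24·h(Help) + 0.24·h(Home) + 0.18·0
h(Help) = 0.3·h(Product) + 0.1·1 + 0.2·h(Help) + 0.22·h(Home) + 0.18·0
h(Home) = 0.18·h(Product) + 0.3·1 + 0.18·h(Help) + 0.2·h(Home) + 0.14·0
Solving: h(Product) = 0.5110, h(Help) = 0.4812, h(Home) = 0.5982.
Starting from Home, the probability is 0.5982.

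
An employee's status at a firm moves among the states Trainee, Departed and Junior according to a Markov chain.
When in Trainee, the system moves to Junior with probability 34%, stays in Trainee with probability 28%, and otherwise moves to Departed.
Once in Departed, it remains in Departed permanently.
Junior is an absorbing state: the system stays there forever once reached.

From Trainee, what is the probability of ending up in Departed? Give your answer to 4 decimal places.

Let h(s) be the probability of absorption at Departed starting from transient state s. Then h(Departed) = 1 and h(Junior) = 0. By first-step analysis:
h(Trainee) = 0.28·h(Trainee) + 0.38·1 + 0.34·0
Solving: h(Trainee) = 0.5278.
Starting from Trainee, the probability is 0.5278.

0.5278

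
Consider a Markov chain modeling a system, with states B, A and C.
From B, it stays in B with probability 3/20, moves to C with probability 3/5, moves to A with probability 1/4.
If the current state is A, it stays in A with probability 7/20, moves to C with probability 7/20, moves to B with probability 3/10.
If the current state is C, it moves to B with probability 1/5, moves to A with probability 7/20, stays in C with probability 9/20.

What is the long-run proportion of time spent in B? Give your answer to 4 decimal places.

0.2217

Let the stationary distribution be π with π = πP and π_1 + π_2 + π_3 = 1.
π_1 = 0.15·π_1 + 0.3·π_2 + 0.2·π_3
π_2 = 0.25·π_1 + 0.35·π_2 + 0.35·π_3
Solving with the normalization constraint gives π = (0.2217, 0.3278, 0.4505).
So the stationary probability of B is 0.2217.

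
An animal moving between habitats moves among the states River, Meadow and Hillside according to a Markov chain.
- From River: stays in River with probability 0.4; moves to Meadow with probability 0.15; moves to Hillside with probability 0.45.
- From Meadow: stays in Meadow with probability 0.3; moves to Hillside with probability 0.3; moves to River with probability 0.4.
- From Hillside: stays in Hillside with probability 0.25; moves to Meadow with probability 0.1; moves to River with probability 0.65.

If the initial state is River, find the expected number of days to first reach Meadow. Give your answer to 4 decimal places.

Let t(s) be the expected number of days to first reach Meadow from state s, with t(Meadow) = 0. Conditioning on the first day:
t(River) = 1 + 0.4·t(River) + 0.45·t(Hillside)
t(Hillside) = 1 + 0.65·t(River) + 0.25·t(Hillside)
Solving: t(River) = 7.6190, t(Hillside) = 7.9365.
Expected days from River to Meadow: 7.6190.

7.6190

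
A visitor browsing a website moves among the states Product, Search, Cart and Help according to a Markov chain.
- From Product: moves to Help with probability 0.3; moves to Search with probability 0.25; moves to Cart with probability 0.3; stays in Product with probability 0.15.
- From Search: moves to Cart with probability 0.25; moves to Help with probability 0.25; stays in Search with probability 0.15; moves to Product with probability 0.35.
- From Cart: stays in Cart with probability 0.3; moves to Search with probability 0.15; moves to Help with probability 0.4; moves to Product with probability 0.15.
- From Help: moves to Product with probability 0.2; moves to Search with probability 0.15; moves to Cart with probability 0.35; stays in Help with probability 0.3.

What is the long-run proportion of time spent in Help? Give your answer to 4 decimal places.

Let the stationary distribution be π with π = πP and π_1 + π_2 + π_3 + π_4 = 1.
π_1 = 0.15·π_1 + 0.35·π_2 + 0.15·π_3 + 0.2·π_4
π_2 = 0.25·π_1 + 0.15·π_2 + 0.15·π_3 + 0.15·π_4
π_3 = 0.3·π_1 + 0.25·π_2 + 0.3·π_3 + 0.35·π_4
Solving with the normalization constraint gives π = (0.2001, 0.1700, 0.3076, 0.3223).
So the stationary probability of Help is 0.3223.

0.3223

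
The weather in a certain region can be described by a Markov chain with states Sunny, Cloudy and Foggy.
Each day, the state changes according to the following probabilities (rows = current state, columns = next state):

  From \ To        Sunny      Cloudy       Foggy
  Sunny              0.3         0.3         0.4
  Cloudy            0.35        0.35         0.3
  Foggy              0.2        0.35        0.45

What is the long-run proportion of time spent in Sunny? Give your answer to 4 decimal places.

Let the stationary distribution be π with π = πP and π_1 + π_2 + π_3 = 1.
π_1 = 0.3·π_1 + 0.35·π_2 + 0.2·π_3
π_2 = 0.3·π_1 + 0.35·π_2 + 0.35·π_3
Solving with the normalization constraint gives π = (0.2782, 0.3361, 0.3857).
So the stationary probability of Sunny is 0.2782.

0.2782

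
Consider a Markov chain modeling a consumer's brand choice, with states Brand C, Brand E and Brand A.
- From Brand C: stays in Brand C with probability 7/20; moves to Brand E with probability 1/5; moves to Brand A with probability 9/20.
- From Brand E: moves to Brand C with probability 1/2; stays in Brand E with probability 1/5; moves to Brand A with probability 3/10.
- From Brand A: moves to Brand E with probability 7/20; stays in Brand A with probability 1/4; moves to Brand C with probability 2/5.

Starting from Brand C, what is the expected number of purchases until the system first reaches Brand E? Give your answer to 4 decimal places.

3.9024

Let t(s) be the expected number of purchases to first reach Brand E from state s, with t(Brand E) = 0. Conditioning on the first purchase:
t(Brand C) = 1 + 0.35·t(Brand C) + 0.45·t(Brand A)
t(Brand A) = 1 + 0.4·t(Brand C) + 0.25·t(Brand A)
Solving: t(Brand C) = 3.9024, t(Brand A) = 3.4146.
Expected purchases from Brand C to Brand E: 3.9024.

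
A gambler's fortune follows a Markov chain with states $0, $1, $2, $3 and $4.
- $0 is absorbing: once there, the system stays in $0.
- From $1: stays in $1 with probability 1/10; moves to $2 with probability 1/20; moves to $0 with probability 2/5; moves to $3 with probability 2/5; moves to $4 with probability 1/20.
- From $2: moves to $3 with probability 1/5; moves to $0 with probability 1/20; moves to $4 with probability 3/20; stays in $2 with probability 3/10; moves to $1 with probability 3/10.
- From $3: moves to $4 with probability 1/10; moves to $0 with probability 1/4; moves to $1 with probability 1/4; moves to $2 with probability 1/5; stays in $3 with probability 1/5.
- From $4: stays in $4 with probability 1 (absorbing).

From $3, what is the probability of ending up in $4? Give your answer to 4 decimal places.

Let h(s) be the probability of absorption at $4 starting from transient state s. Then h($4) = 1 and h($0) = 0. By first-step analysis:
h($1) = 0.4·0 + 0.1·h($1) + 0.05·h($2) + 0.4·h($3) + 0.05·1
h($2) = 0.05·0 + 0.3·h($1) + 0.3·h($2) + 0.2·h($3) + 0.15·1
h($3) = 0.25·0 + 0.25·h($1) + 0.2·h($2) + 0.2·h($3) + 0.1·1
Solving: h($1) = 0.2031, h($2) = 0.3825, h($3) = 0.2841.
Starting from $3, the probability is 0.2841.

0.2841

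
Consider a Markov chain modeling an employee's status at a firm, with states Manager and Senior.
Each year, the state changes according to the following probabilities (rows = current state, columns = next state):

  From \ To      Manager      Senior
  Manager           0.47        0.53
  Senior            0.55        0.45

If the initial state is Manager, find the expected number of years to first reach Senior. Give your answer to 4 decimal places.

Let t(s) be the expected number of years to first reach Senior from state s, with t(Senior) = 0. Conditioning on the first year:
t(Manager) = 1 + 0.47·t(Manager)
Solving: t(Manager) = 1.8868.
Expected years from Manager to Senior: 1.8868.

1.8868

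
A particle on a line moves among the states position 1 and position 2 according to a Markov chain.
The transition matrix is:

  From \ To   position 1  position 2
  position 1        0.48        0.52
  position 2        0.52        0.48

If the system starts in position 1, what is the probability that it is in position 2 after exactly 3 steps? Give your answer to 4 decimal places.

0.5000

Propagate the distribution vector 3 steps from position 1.
After 0 steps: (1.0000, 0.0000)
After 1 step: (0.4800, 0.5200)
After 2 steps: (0.5008, 0.4992)
After 3 steps: (0.5000, 0.5000)
P(in position 2 after 3 steps) = 0.5000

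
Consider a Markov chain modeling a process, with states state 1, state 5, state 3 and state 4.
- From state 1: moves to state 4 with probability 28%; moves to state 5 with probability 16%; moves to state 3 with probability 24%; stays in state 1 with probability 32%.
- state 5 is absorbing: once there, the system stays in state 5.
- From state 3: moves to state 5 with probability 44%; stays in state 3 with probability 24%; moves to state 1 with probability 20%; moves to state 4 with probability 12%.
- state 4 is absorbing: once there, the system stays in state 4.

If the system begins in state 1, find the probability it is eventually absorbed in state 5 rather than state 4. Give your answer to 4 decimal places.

0.4846

Let h(s) be the probability of absorption at state 5 starting from transient state s. Then h(state 5) = 1 and h(state 4) = 0. By first-step analysis:
h(state 1) = 0.32·h(state 1) + 0.16·1 + 0.24·h(state 3) + 0.28·0
h(state 3) = 0.2·h(state 1) + 0.44·1 + 0.24·h(state 3) + 0.12·0
Solving: h(state 1) = 0.4846, h(state 3) = 0.7065.
Starting from state 1, the probability is 0.4846.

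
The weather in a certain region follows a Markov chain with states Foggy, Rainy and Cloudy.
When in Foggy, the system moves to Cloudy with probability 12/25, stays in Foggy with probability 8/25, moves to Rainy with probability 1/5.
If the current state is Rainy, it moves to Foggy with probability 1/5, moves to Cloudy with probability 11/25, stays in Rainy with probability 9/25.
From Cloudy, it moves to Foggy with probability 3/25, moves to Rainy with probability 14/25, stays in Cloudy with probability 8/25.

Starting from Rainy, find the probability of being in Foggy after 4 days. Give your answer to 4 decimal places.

Propagate the distribution vector 4 days from Rainy.
After 0 days: (0.0000, 1.0000, 0.0000)
After 1 day: (0.2000, 0.3600, 0.4400)
After 2 days: (0.1888, 0.4160, 0.3952)
After 3 days: (0.1910, 0.4088, 0.4001)
After 4 days: (0.1909, 0.4095, 0.3996)
P(in Foggy after 4 days) = 0.1909

0.1909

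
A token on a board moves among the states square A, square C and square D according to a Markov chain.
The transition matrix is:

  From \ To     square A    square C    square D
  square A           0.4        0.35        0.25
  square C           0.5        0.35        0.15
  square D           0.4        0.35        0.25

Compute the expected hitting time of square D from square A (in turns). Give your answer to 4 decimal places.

Let t(s) be the expected number of turns to first reach square D from state s, with t(square D) = 0. Conditioning on the first turn:
t(square A) = 1 + 0.4·t(square A) + 0.35·t(square C)
t(square C) = 1 + 0.5·t(square A) + 0.35·t(square C)
Solving: t(square A) = 4.6512, t(square C) = 5.1163.
Expected turns from square A to square D: 4.6512.

4.6512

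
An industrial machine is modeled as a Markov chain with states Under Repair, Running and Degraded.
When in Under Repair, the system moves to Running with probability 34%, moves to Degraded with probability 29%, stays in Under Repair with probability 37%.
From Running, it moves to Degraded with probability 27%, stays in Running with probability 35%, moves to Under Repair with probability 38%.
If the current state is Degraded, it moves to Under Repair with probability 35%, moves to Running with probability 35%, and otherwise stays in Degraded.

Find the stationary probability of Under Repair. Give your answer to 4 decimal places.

Let the stationary distribution be π with π = πP and π_1 + π_2 + π_3 = 1.
π_1 = 0.37·π_1 + 0.38·π_2 + 0.35·π_3
π_2 = 0.34·π_1 + 0.35·π_2 + 0.35·π_3
Solving with the normalization constraint gives π = (0.3677, 0.3463, 0.2859).
So the stationary probability of Under Repair is 0.3677.

0.3677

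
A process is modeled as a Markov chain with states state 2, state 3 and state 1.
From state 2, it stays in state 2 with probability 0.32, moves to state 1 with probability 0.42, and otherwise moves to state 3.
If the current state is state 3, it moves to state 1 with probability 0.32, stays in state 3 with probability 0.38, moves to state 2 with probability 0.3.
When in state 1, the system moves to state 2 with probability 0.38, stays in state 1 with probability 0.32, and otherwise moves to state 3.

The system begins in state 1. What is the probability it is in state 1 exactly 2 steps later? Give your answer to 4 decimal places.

0.3580

Sum over the intermediate state after 1 step:
P = P(state 1→state 2)·P(state 2→state 1) + P(state 1→state 3)·P(state 3→state 1) + P(state 1→state 1)·P(state 1→state 1)
  = 0.38×0.42 + 0.3×0.32 + 0.32×0.32
  = 0.1596 + 0.0960 + 0.1024 = 0.3580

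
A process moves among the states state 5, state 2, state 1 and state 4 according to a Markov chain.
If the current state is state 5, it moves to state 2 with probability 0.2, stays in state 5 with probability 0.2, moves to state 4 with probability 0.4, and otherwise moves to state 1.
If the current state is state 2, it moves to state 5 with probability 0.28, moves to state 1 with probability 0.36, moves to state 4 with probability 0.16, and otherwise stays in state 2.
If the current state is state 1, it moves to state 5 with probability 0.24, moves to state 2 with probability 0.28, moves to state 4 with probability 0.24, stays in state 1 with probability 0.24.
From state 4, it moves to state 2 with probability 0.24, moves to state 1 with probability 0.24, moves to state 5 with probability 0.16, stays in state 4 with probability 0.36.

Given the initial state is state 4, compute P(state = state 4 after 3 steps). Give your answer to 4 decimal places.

Propagate the distribution vector 3 steps from state 4.
After 0 steps: (0.0000, 0.0000, 0.0000, 1.0000)
After 1 step: (0.1600, 0.2400, 0.2400, 0.3600)
After 2 steps: (0.2144, 0.2336, 0.2624, 0.2896)
After 3 steps: (0.2176, 0.2326, 0.2595, 0.2904)
P(in state 4 after 3 steps) = 0.2904

0.2904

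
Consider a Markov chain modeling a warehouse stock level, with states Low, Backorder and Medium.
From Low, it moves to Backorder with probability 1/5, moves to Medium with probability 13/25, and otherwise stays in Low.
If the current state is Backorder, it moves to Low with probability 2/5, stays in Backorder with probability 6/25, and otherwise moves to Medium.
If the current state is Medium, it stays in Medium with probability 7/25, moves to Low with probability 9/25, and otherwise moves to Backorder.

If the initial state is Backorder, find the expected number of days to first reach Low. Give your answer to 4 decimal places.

2.5862

Let t(s) be the expected number of days to first reach Low from state s, with t(Low) = 0. Conditioning on the first day:
t(Backorder) = 1 + 0.24·t(Backorder) + 0.36·t(Medium)
t(Medium) = 1 + 0.36·t(Backorder) + 0.28·t(Medium)
Solving: t(Backorder) = 2.5862, t(Medium) = 2.6820.
Expected days from Backorder to Low: 2.5862.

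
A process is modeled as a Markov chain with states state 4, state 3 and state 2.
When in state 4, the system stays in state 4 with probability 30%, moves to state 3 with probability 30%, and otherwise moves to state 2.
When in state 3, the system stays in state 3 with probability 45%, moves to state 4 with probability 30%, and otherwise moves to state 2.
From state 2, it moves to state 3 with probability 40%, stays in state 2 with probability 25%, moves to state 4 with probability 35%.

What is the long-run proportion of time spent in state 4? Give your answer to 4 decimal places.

0.3149

Let the stationary distribution be π with π = πP and π_1 + π_2 + π_3 = 1.
π_1 = 0.3·π_1 + 0.3·π_2 + 0.35·π_3
π_2 = 0.3·π_1 + 0.45·π_2 + 0.4·π_3
Solving with the normalization constraint gives π = (0.3149, 0.3879, 0.2972).
So the stationary probability of state 4 is 0.3149.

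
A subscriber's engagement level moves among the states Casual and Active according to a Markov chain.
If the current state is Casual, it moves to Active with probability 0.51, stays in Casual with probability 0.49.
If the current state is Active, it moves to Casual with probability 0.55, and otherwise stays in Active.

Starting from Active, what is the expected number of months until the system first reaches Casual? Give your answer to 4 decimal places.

1.8182

Let t(s) be the expected number of months to first reach Casual from state s, with t(Casual) = 0. Conditioning on the first month:
t(Active) = 1 + 0.45·t(Active)
Solving: t(Active) = 1.8182.
Expected months from Active to Casual: 1.8182.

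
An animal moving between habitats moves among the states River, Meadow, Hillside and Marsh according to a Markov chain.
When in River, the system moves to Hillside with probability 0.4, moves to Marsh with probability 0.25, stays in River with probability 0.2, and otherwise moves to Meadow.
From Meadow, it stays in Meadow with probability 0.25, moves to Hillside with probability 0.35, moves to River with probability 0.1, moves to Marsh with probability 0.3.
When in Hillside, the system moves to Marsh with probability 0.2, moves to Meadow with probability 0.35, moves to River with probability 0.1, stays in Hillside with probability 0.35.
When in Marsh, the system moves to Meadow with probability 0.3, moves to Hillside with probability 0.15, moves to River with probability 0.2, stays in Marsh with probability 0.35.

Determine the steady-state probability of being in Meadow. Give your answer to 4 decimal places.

Let the stationary distribution be π with π = πP and π_1 + π_2 + π_3 + π_4 = 1.
π_1 = 0.2·π_1 + 0.1·π_2 + 0.1·π_3 + 0.2·π_4
π_2 = 0.15·π_1 + 0.25·π_2 + 0.35·π_3 + 0.3·π_4
π_3 = 0.4·π_1 + 0.35·π_2 + 0.35·π_3 + 0.15·π_4
Solving with the normalization constraint gives π = (0.1418, 0.2798, 0.3018, 0.2766).
So the stationary probability of Meadow is 0.2798.

0.2798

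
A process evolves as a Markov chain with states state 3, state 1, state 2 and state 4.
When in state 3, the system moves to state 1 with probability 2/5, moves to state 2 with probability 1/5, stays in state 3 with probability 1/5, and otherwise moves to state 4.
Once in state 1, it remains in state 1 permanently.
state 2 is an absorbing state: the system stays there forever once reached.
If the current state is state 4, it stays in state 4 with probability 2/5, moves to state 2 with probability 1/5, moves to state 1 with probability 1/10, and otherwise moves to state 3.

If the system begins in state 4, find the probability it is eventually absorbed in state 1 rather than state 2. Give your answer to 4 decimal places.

Let h(s) be the probability of absorption at state 1 starting from transient state s. Then h(state 1) = 1 and h(state 2) = 0. By first-step analysis:
h(state 3) = 0.2·h(state 3) + 0.4·1 + 0.2·0 + 0.2·h(state 4)
h(state 4) = 0.3·h(state 3) + 0.1·1 + 0.2·0 + 0.4·h(state 4)
Solving: h(state 3) = 0.6190, h(state 4) = 0.4762.
Starting from state 4, the probability is 0.4762.

0.4762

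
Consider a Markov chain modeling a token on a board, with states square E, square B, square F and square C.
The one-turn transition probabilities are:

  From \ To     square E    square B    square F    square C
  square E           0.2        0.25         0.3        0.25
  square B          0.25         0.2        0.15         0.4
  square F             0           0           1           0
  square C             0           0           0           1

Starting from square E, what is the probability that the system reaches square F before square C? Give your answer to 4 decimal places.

Let h(s) be the probability of absorption at square F starting from transient state s. Then h(square F) = 1 and h(square C) = 0. By first-step analysis:
h(square E) = 0.2·h(square E) + 0.25·h(square B) + 0.3·1 + 0.25·0
h(square B) = 0.25·h(square E) + 0.2·h(square B) + 0.15·1 + 0.4·0
Solving: h(square E) = 0.4805, h(square B) = 0.3377.
Starting from square E, the probability is 0.4805.

0.4805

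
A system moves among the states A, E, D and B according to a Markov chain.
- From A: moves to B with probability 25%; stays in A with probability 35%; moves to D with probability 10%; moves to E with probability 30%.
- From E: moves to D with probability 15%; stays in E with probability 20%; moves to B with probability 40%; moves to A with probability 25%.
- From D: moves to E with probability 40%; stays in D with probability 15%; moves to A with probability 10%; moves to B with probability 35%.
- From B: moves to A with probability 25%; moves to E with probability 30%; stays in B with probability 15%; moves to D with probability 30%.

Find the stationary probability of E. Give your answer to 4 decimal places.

0.2891

Let the stationary distribution be π with π = πP and π_1 + π_2 + π_3 + π_4 = 1.
π_1 = 0.35·π_1 + 0.25·π_2 + 0.1·π_3 + 0.25·π_4
π_2 = 0.3·π_1 + 0.2·π_2 + 0.4·π_3 + 0.3·π_4
π_3 = 0.1·π_1 + 0.15·π_2 + 0.15·π_3 + 0.3·π_4
Solving with the normalization constraint gives π = (0.2478, 0.2891, 0.1801, 0.2831).
So the stationary probability of E is 0.2891.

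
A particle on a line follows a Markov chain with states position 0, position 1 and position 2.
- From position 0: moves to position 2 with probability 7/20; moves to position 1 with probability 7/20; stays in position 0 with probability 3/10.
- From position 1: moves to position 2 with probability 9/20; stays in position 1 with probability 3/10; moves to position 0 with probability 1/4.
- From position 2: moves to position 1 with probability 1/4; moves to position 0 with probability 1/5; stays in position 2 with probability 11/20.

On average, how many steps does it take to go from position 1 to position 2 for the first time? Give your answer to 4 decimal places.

Let t(s) be the expected number of steps to first reach position 2 from state s, with t(position 2) = 0. Conditioning on the first step:
t(position 0) = 1 + 0.3·t(position 0) + 0.35·t(position 1)
t(position 1) = 1 + 0.25·t(position 0) + 0.3·t(position 1)
Solving: t(position 0) = 2.6087, t(position 1) = 2.3602.
Expected steps from position 1 to position 2: 2.3602.

2.3602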